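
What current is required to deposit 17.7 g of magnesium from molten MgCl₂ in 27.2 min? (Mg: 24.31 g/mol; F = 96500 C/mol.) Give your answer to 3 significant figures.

n(Mg) = 17.7 / 24.31 = 0.7281 mol
Mg²⁺ + 2e⁻ → Mg, so n(e⁻) = 2 × 0.7281 = 1.456 mol
Q = 1.456 × 96500 = 1.405×10^5 C
I = Q / t = 1.405×10^5 / 1632 s = 86.1 A

86.1 A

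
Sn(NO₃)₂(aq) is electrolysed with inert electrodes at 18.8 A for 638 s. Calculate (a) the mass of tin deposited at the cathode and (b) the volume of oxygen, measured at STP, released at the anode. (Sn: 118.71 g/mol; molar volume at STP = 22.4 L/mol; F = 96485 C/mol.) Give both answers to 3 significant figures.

Q = 18.8 × 638 = 11990 C; n(e⁻) = 11990 / 96485 = 0.1243 mol
Cathode: Sn²⁺ + 2e⁻ → Sn → n(Sn) = 0.1243/2 = 0.06215 mol → 7.38 g
Anode: 2H₂O → O₂ + 4H⁺ + 4e⁻ → n(O₂) = 0.1243/4 = 0.03108 mol → 0.696 L

7.38 g Sn; 0.696 L O₂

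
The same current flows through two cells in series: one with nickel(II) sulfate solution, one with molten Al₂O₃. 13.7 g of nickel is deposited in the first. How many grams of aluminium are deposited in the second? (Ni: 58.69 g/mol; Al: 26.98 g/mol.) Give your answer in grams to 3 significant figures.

4.20 g

n(Ni) = 13.7 / 58.69 = 0.2334 mol
Ni²⁺ + 2e⁻ → Ni, so n(e⁻) = 2 × 0.2334 = 0.4668 mol
Since the cells are in series, n(e⁻) in the Al cell is also 0.4668 mol.
Al³⁺ + 3e⁻ → Al, so n(Al) = 0.4668 / 3 = 0.1556 mol
m(Al) = 0.1556 × 26.98 = 4.20 g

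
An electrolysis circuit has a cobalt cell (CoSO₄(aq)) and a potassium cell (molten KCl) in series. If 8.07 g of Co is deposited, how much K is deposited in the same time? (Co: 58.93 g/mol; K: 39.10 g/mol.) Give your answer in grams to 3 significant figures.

n(Co) = 8.07 / 58.93 = 0.1369 mol
Co²⁺ + 2e⁻ → Co, so n(e⁻) = 2 × 0.1369 = 0.2738 mol
In series, the same 0.2738 mol of electrons flows through the second cell.
K⁺ + e⁻ → K, so n(K) = 0.2738 mol
m(K) = 0.2738 × 39.10 = 10.7 g

10.7 g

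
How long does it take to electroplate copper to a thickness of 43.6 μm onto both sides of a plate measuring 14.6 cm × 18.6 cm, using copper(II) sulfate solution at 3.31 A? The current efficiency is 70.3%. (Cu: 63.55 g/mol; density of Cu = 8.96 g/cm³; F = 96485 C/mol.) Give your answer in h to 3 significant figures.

7.69 h

Plated area = 2 × 14.6 × 18.6 = 543.1 cm²
Volume = 543.1 × 43.6×10⁻⁴ cm = 2.368 cm³
m(Cu) = 2.368 × 8.96 = 21.22 g
n(Cu) = 21.22 / 63.55 = 0.3339 mol; n(e⁻) = 2 × 0.3339 = 0.6678 mol
Q = 0.6678 × 96485 / 0.703 = 91650 C
t = 91650 / 3.31 = 27690 s = 7.69 h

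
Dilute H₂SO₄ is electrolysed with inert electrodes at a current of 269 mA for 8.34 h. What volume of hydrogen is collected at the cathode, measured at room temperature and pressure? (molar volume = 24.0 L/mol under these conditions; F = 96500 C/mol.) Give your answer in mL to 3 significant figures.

Q = 0.269 A × 30024 s = 8076 C
n(e⁻) = Q/F = 8076/96500 = 0.08369 mol
2H⁺ + 2e⁻ → H₂, so n(H₂) = 0.08369 / 2 = 0.04185 mol
V = 0.04185 × 24.0 = 1.004 L
= 1000 mL

1000 mL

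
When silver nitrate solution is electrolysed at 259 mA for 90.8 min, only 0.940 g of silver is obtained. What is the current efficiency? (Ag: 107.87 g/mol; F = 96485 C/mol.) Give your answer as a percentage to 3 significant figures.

Q = 0.259 × 5448 = 1411 C
n(e⁻) = 1411 / 96485 = 0.01462 mol
Ag⁺ + e⁻ → Ag, so theoretical n(Ag) = 0.01462 mol → 1.577 g
Efficiency = 0.940 / 1.577 = 0.5961 = 59.6%

59.6%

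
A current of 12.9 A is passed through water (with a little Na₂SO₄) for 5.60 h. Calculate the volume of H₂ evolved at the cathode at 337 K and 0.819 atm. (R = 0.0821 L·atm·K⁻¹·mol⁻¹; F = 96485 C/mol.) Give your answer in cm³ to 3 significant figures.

Q = It = 12.9 × 20160 = 2.601×10^5 C
n(e⁻) = 2.601×10^5 / 96485 = 2.696 mol
2H⁺ + 2e⁻ → H₂, so n(H₂) = 2.696 / 2 = 1.348 mol
V = nRT/P = 1.348 × 0.0821 × 337 / 0.819 = 45.54 L
= 45500 cm³

45500 cm³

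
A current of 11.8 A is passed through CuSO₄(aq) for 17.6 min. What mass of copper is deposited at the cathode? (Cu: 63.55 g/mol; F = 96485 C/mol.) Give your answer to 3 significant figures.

Q = It = 11.8 × 1056 = 12460 C
Moles of electrons = 12460 / 96485 = 0.1291 mol
Cu²⁺ + 2e⁻ → Cu, so n(Cu) = 0.1291 / 2 = 0.06455 mol
m = 0.06455 × 63.55 = 4.10 g

4.10 g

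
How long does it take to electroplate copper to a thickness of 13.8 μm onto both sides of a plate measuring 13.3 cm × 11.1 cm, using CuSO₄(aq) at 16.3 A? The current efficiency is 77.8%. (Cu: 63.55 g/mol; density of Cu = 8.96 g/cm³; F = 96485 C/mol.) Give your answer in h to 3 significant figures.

Plated area = 2 × 13.3 × 11.1 = 295.3 cm²
Volume = 295.3 × 13.8×10⁻⁴ cm = 0.4075 cm³
m(Cu) = 0.4075 × 8.96 = 3.651 g
n(Cu) = 3.651 / 63.55 = 0.05745 mol; n(e⁻) = 2 × 0.05745 = 0.1149 mol
Q = 0.1149 × 96485 / 0.778 = 14250 C
t = 14250 / 16.3 = 874.2 s = 0.243 h

0.243 h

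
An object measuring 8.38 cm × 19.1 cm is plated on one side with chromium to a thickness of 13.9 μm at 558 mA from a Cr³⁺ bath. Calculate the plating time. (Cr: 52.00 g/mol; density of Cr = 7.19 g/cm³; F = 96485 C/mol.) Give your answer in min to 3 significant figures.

266 min

Plated area = 8.38 × 19.1 = 160.1 cm²
Volume = 160.1 × 13.9×10⁻⁴ cm = 0.2225 cm³
m(Cr) = 0.2225 × 7.19 = 1.600 g
n(Cr) = 1.600 / 52.00 = 0.03077 mol; n(e⁻) = 3 × 0.03077 = 0.09231 mol
Q = 0.09231 × 96485 = 8907 C
t = 8907 / 0.558 = 15960 s = 266 min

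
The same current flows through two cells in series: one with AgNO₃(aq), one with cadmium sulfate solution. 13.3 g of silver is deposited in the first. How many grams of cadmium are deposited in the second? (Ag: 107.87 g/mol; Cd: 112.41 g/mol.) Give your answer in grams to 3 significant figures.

n(Ag) = 13.3 / 107.87 = 0.1233 mol
Ag⁺ + e⁻ → Ag, so n(e⁻) = 0.1233 mol
In series, the same 0.1233 mol of electrons flows through the second cell.
Cd²⁺ + 2e⁻ → Cd, so n(Cd) = 0.1233 / 2 = 0.06165 mol
m(Cd) = 0.06165 × 112.41 = 6.93 g

6.93 g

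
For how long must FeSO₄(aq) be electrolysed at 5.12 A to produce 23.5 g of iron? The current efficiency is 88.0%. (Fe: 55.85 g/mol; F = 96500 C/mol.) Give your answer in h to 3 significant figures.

n(Fe) = 23.5 / 55.85 = 0.4208 mol
Fe²⁺ + 2e⁻ → Fe, so n(e⁻) = 2 × 0.4208 = 0.8416 mol
Q = 0.8416 × 96500 / 0.880 = 92290 C
t = Q / I = 92290 / 5.12 = 18030 s = 5.01 h

5.01 h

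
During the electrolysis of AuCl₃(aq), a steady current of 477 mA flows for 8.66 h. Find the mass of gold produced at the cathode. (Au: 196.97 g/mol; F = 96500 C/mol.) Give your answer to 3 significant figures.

Q = It = 0.477 × 31176 = 14870 C
n(e⁻) = 14870 / 96500 = 0.1541 mol
Au³⁺ + 3e⁻ → Au, so n(Au) = 0.1541 / 3 = 0.05137 mol
m = 0.05137 × 196.97 = 10.1 g

10.1 g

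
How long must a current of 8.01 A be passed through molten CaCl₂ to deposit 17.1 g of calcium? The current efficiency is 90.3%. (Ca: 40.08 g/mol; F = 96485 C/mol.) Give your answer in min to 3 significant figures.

190 min

n(Ca) = 17.1 / 40.08 = 0.4266 mol
Ca²⁺ + 2e⁻ → Ca, so n(e⁻) = 2 × 0.4266 = 0.8532 mol
Q = 0.8532 × 96485 / 0.903 = 91160 C
t = Q / I = 91160 / 8.01 = 11380 s = 190 min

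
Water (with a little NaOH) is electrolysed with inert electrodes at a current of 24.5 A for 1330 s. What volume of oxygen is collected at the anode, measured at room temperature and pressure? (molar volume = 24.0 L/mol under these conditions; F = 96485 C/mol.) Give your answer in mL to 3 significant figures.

Q = It = 24.5 × 1330 = 32590 C
n(e⁻) = Q/F = 32590/96485 = 0.3378 mol
2H₂O → O₂ + 4H⁺ + 4e⁻, so n(O₂) = 0.3378 / 4 = 0.08445 mol
V = 0.08445 × 24.0 = 2.027 L
= 2030 mL

2030 mL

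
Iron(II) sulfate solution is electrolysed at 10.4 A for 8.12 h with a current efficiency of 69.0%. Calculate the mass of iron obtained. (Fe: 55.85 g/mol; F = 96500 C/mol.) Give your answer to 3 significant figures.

Q = 10.4 × 29232 = 3.040×10^5 C
n(e⁻) = 3.040×10^5 / 96500 = 3.150 mol
Fe²⁺ + 2e⁻ → Fe, so theoretical m(Fe) = 1.575 × 55.85 = 87.96 g
Actual mass = 69.0% × 87.96 = 60.7 g

60.7 g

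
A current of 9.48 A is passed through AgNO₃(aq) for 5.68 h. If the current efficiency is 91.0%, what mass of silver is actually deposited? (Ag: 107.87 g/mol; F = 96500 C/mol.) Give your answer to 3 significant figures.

197 g

Q = 9.48 × 20448 = 1.938×10^5 C
n(e⁻) = 1.938×10^5 / 96500 = 2.008 mol
Ag⁺ + e⁻ → Ag, so theoretical m(Ag) = 2.008 × 107.87 = 216.6 g
Actual mass = 91.0% × 216.6 = 197 g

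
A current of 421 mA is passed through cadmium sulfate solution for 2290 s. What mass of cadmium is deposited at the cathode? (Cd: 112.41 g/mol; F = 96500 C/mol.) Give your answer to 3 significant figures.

0.562 g

Q = 0.421 A × 2290 s = 964.1 C
Moles of electrons = 964.1 / 96500 = 0.009991 mol
Cd²⁺ + 2e⁻ → Cd, so n(Cd) = 0.009991 / 2 = 0.004996 mol
m = 0.004996 × 112.41 = 0.562 g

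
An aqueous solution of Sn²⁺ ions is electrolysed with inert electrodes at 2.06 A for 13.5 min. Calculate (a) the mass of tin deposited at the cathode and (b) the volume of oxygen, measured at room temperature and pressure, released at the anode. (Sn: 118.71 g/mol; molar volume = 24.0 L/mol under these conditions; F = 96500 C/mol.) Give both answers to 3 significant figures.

1.03 g Sn; 0.104 L O₂

Q = 2.06 × 810 = 1669 C; n(e⁻) = 1669 / 96500 = 0.01730 mol
Cathode: Sn²⁺ + 2e⁻ → Sn → n(Sn) = 0.01730/2 = 0.008650 mol → 1.03 g
Anode: 2H₂O → O₂ + 4H⁺ + 4e⁻ → n(O₂) = 0.01730/4 = 0.004325 mol → 0.104 L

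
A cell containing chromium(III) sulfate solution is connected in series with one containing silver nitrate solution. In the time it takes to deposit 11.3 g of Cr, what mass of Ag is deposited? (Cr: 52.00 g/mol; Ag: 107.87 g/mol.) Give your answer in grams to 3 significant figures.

n(Cr) = 11.3 / 52.00 = 0.2173 mol
Cr³⁺ + 3e⁻ → Cr, so n(e⁻) = 3 × 0.2173 = 0.6519 mol
Since the cells are in series, n(e⁻) in the Ag cell is also 0.6519 mol.
Ag⁺ + e⁻ → Ag, so n(Ag) = 0.6519 mol
m(Ag) = 0.6519 × 107.87 = 70.3 g

70.3 g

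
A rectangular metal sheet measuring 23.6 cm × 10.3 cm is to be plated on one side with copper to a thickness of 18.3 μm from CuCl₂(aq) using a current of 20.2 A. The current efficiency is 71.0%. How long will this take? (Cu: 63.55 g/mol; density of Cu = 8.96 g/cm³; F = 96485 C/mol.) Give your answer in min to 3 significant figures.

Plated area = 23.6 × 10.3 = 243.1 cm²
Volume = 243.1 × 18.3×10⁻⁴ cm = 0.4449 cm³
m(Cu) = 0.4449 × 8.96 = 3.986 g
n(Cu) = 3.986 / 63.55 = 0.06272 mol; n(e⁻) = 2 × 0.06272 = 0.1254 mol
Q = 0.1254 × 96485 / 0.710 = 17040 C
t = 17040 / 20.2 = 843.6 s = 14.1 min

14.1 min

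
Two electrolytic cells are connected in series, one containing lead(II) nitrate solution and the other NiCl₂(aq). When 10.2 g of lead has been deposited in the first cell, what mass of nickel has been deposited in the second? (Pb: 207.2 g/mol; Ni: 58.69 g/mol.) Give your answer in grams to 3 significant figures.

n(Pb) = 10.2 / 207.2 = 0.04923 mol
Pb²⁺ + 2e⁻ → Pb, so n(e⁻) = 2 × 0.04923 = 0.09846 mol
In series, the same 0.09846 mol of electrons flows through the second cell.
Ni²⁺ + 2e⁻ → Ni, so n(Ni) = 0.09846 / 2 = 0.04923 mol
m(Ni) = 0.04923 × 58.69 = 2.89 g

2.89 g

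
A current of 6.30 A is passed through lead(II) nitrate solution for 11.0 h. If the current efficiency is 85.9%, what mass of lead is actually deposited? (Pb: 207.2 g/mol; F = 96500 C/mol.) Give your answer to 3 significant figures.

230 g

Q = 6.30 × 39600 = 2.495×10^5 C
n(e⁻) = 2.495×10^5 / 96500 = 2.585 mol
Pb²⁺ + 2e⁻ → Pb, so theoretical m(Pb) = 1.293 × 207.2 = 267.9 g
Actual mass = 85.9% × 267.9 = 230 g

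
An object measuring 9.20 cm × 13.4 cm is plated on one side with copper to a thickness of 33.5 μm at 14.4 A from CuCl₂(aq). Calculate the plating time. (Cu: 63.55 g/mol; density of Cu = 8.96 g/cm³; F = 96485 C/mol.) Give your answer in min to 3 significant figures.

Plated area = 9.20 × 13.4 = 123.3 cm²
Volume = 123.3 × 33.5×10⁻⁴ cm = 0.4131 cm³
m(Cu) = 0.4131 × 8.96 = 3.701 g
n(Cu) = 3.701 / 63.55 = 0.05824 mol; n(e⁻) = 2 × 0.05824 = 0.1165 mol
Q = 0.1165 × 96485 = 11240 C
t = 11240 / 14.4 = 780.6 s = 13.0 min

13.0 min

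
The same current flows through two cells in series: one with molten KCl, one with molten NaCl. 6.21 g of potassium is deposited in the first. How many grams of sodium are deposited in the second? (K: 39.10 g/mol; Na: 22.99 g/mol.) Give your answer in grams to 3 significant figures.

n(K) = 6.21 / 39.10 = 0.1588 mol
K⁺ + e⁻ → K, so n(e⁻) = 0.1588 mol
In series, the same 0.1588 mol of electrons flows through the second cell.
Na⁺ + e⁻ → Na, so n(Na) = 0.1588 mol
m(Na) = 0.1588 × 22.99 = 3.65 g

3.65 g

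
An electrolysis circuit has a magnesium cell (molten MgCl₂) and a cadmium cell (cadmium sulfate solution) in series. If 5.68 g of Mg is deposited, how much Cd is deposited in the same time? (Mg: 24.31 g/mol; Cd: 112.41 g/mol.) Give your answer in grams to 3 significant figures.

26.3 g

n(Mg) = 5.68 / 24.31 = 0.2336 mol
Mg²⁺ + 2e⁻ → Mg, so n(e⁻) = 2 × 0.2336 = 0.4672 mol
Same current for the same time ⇒ same n(e⁻) = 0.4672 mol in both cells.
Cd²⁺ + 2e⁻ → Cd, so n(Cd) = 0.4672 / 2 = 0.2336 mol
m(Cd) = 0.2336 × 112.41 = 26.3 g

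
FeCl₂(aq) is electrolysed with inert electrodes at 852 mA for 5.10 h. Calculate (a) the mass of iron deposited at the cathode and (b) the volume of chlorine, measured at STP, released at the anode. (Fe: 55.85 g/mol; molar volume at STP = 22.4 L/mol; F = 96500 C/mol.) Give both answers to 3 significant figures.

Q = 0.852 × 18360 = 15640 C; n(e⁻) = 15640 / 96500 = 0.1621 mol
Cathode: Fe²⁺ + 2e⁻ → Fe → n(Fe) = 0.1621/2 = 0.08105 mol → 4.53 g
Anode: 2Cl⁻ → Cl₂ + 2e⁻ → n(Cl₂) = 0.1621/2 = 0.08105 mol → 1.82 L

4.53 g Fe; 1.82 L Cl₂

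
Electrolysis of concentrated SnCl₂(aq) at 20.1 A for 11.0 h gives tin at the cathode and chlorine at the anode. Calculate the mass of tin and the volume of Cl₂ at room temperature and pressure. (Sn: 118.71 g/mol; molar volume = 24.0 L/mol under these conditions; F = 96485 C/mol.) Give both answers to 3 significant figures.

490 g Sn; 99.0 L Cl₂

Q = 20.1 × 39600 = 7.960×10^5 C; n(e⁻) = 7.960×10^5 / 96485 = 8.250 mol
Cathode: Sn²⁺ + 2e⁻ → Sn → n(Sn) = 8.250/2 = 4.125 mol → 490 g
Anode: 2Cl⁻ → Cl₂ + 2e⁻ → n(Cl₂) = 8.250/2 = 4.125 mol → 99.0 L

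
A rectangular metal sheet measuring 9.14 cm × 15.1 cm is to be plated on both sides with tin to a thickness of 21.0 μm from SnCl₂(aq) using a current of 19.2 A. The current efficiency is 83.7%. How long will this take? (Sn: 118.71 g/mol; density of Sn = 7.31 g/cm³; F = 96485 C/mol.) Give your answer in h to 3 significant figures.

Plated area = 2 × 9.14 × 15.1 = 276.0 cm²
Volume = 276.0 × 21.0×10⁻⁴ cm = 0.5796 cm³
m(Sn) = 0.5796 × 7.31 = 4.237 g
n(Sn) = 4.237 / 118.71 = 0.03569 mol; n(e⁻) = 2 × 0.03569 = 0.07138 mol
Q = 0.07138 × 96485 / 0.837 = 8228 C
t = 8228 / 19.2 = 428.5 s = 0.119 h

0.119 h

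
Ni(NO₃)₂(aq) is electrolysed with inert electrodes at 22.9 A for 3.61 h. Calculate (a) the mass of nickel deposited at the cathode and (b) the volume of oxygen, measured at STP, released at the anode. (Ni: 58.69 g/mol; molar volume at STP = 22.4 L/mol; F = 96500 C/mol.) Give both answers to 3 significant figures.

90.5 g Ni; 17.3 L O₂

Q = 22.9 × 12996 = 2.976×10^5 C; n(e⁻) = 2.976×10^5 / 96500 = 3.084 mol
Cathode: Ni²⁺ + 2e⁻ → Ni → n(Ni) = 3.084/2 = 1.542 mol → 90.5 g
Anode: 2H₂O → O₂ + 4H⁺ + 4e⁻ → n(O₂) = 3.084/4 = 0.7710 mol → 17.3 L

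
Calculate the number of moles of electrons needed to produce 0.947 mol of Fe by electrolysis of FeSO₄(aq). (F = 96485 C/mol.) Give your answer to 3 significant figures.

1.89 mol

Fe²⁺ + 2e⁻ → Fe, so n(e⁻) = 2 × 0.947 = 1.894 mol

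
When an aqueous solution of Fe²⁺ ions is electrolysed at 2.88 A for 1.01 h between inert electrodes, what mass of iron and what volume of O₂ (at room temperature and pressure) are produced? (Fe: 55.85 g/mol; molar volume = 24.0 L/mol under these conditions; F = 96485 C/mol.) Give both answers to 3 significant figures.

3.03 g Fe; 0.651 L O₂

Q = 2.88 × 3636 = 10470 C; n(e⁻) = 10470 / 96485 = 0.1085 mol
Cathode: Fe²⁺ + 2e⁻ → Fe → n(Fe) = 0.1085/2 = 0.05425 mol → 3.03 g
Anode: 2H₂O → O₂ + 4H⁺ + 4e⁻ → n(O₂) = 0.1085/4 = 0.02713 mol → 0.651 L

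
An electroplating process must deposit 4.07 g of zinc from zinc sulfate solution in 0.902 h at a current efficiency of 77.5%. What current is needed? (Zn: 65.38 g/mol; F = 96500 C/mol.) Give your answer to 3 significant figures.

4.77 A

n(Zn) = 4.07 / 65.38 = 0.06225 mol
Zn²⁺ + 2e⁻ → Zn, so n(e⁻) = 2 × 0.06225 = 0.1245 mol
Q = 0.1245 × 96500 / 0.775 = 15500 C
I = Q / t = 15500 / 3247.2 s = 4.77 A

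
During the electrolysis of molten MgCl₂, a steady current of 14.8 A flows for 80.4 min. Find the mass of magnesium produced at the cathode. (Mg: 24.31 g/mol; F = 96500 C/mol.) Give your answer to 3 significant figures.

8.99 g

Q = It = 14.8 × 4824 = 71400 C
Moles of electrons = 71400 / 96500 = 0.7399 mol
Mg²⁺ + 2e⁻ → Mg, so n(Mg) = 0.7399 / 2 = 0.3700 mol
m = 0.3700 × 24.31 = 8.99 g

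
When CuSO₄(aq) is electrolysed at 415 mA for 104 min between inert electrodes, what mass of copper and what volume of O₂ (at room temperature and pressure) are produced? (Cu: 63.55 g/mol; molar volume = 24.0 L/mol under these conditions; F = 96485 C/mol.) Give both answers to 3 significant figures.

0.853 g Cu; 0.161 L O₂

Q = 0.415 × 6240 = 2590 C; n(e⁻) = 2590 / 96485 = 0.02684 mol
Cathode: Cu²⁺ + 2e⁻ → Cu → n(Cu) = 0.02684/2 = 0.01342 mol → 0.853 g
Anode: 2H₂O → O₂ + 4H⁺ + 4e⁻ → n(O₂) = 0.02684/4 = 0.006710 mol → 0.161 L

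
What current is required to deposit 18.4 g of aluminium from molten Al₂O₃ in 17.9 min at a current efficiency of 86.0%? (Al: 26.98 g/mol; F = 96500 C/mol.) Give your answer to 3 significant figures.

214 A

n(Al) = 18.4 / 26.98 = 0.6820 mol
Al³⁺ + 3e⁻ → Al, so n(e⁻) = 3 × 0.6820 = 2.046 mol
Q = 2.046 × 96500 / 0.860 = 2.296×10^5 C
I = Q / t = 2.296×10^5 / 1074 s = 214 A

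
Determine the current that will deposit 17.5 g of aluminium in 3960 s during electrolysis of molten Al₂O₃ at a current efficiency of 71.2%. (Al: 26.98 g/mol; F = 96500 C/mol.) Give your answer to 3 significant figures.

n(Al) = 17.5 / 26.98 = 0.6486 mol
Al³⁺ + 3e⁻ → Al, so n(e⁻) = 3 × 0.6486 = 1.946 mol
Q = 1.946 × 96500 / 0.712 = 2.637×10^5 C
I = Q / t = 2.637×10^5 / 3960 s = 66.6 A

66.6 A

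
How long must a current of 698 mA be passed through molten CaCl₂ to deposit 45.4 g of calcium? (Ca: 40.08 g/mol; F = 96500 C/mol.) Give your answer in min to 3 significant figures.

n(Ca) = 45.4 / 40.08 = 1.133 mol
Ca²⁺ + 2e⁻ → Ca, so n(e⁻) = 2 × 1.133 = 2.266 mol
Q = 2.266 × 96500 = 2.187×10^5 C
t = Q / I = 2.187×10^5 / 0.698 = 3.133×10^5 s = 5220 min

5220 min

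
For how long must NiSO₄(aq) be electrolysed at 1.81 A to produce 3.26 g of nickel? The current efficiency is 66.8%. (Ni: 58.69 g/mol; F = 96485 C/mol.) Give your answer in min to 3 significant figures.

n(Ni) = 3.26 / 58.69 = 0.05555 mol
Ni²⁺ + 2e⁻ → Ni, so n(e⁻) = 2 × 0.05555 = 0.1111 mol
Q = 0.1111 × 96485 / 0.668 = 16050 C
t = Q / I = 16050 / 1.81 = 8867 s = 148 min

148 min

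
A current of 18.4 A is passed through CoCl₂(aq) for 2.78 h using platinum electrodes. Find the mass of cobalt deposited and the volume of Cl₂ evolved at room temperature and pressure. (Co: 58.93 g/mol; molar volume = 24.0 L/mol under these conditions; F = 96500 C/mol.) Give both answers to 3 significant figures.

56.2 g Co; 22.9 L Cl₂

Q = 18.4 × 10008 = 1.841×10^5 C; n(e⁻) = 1.841×10^5 / 96500 = 1.908 mol
Cathode: Co²⁺ + 2e⁻ → Co → n(Co) = 1.908/2 = 0.9540 mol → 56.2 g
Anode: 2Cl⁻ → Cl₂ + 2e⁻ → n(Cl₂) = 1.908/2 = 0.9540 mol → 22.9 L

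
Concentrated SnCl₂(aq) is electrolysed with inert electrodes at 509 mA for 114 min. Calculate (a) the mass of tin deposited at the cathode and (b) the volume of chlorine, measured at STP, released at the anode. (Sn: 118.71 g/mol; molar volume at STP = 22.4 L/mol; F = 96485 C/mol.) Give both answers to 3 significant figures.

Q = 0.509 × 6840 = 3482 C; n(e⁻) = 3482 / 96485 = 0.03609 mol
Cathode: Sn²⁺ + 2e⁻ → Sn → n(Sn) = 0.03609/2 = 0.01805 mol → 2.14 g
Anode: 2Cl⁻ → Cl₂ + 2e⁻ → n(Cl₂) = 0.03609/2 = 0.01805 mol → 0.404 L

2.14 g Sn; 0.404 L Cl₂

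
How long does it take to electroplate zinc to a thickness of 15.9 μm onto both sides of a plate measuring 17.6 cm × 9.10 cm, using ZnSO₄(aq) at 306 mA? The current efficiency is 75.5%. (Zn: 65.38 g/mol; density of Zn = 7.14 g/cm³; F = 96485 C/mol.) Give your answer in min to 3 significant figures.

774 min

Plated area = 2 × 17.6 × 9.10 = 320.3 cm²
Volume = 320.3 × 15.9×10⁻⁴ cm = 0.5093 cm³
m(Zn) = 0.5093 × 7.14 = 3.636 g
n(Zn) = 3.636 / 65.38 = 0.05561 mol; n(e⁻) = 2 × 0.05561 = 0.1112 mol
Q = 0.1112 × 96485 / 0.755 = 14210 C
t = 14210 / 0.306 = 46440 s = 774 min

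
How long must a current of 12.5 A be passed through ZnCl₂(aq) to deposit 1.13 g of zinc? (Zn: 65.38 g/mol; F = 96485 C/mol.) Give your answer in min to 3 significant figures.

4.45 min

n(Zn) = 1.13 / 65.38 = 0.01728 mol
Zn²⁺ + 2e⁻ → Zn, so n(e⁻) = 2 × 0.01728 = 0.03456 mol
Q = 0.03456 × 96485 = 3335 C
t = Q / I = 3335 / 12.5 = 266.8 s = 4.45 min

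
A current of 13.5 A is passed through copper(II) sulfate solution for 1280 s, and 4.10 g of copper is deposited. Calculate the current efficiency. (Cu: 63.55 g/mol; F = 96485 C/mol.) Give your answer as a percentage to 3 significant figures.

Q = 13.5 × 1280 = 17280 C
n(e⁻) = 17280 / 96485 = 0.1791 mol
Cu²⁺ + 2e⁻ → Cu, so theoretical n(Cu) = 0.08955 mol → 5.691 g
Efficiency = 4.10 / 5.691 = 0.7204 = 72.0%

72.0%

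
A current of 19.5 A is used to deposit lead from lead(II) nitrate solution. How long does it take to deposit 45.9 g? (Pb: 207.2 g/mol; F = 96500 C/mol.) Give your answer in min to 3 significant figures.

n(Pb) = 45.9 / 207.2 = 0.2215 mol
Pb²⁺ + 2e⁻ → Pb, so n(e⁻) = 2 × 0.2215 = 0.4430 mol
Q = 0.4430 × 96500 = 42750 C
t = Q / I = 42750 / 19.5 = 2192 s = 36.5 min

36.5 min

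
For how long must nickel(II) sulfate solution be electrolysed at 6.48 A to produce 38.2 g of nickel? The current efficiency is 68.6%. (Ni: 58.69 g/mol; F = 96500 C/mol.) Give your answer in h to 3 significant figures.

7.85 h

n(Ni) = 38.2 / 58.69 = 0.6509 mol
Ni²⁺ + 2e⁻ → Ni, so n(e⁻) = 2 × 0.6509 = 1.302 mol
Q = 1.302 × 96500 / 0.686 = 1.832×10^5 C
t = Q / I = 1.832×10^5 / 6.48 = 28270 s = 7.85 h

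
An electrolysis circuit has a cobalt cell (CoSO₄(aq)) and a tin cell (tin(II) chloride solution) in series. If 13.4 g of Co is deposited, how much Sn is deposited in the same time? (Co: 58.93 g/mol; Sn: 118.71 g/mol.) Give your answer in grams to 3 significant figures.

27.0 g

n(Co) = 13.4 / 58.93 = 0.2274 mol
Co²⁺ + 2e⁻ → Co, so n(e⁻) = 2 × 0.2274 = 0.4548 mol
Since the cells are in series, n(e⁻) in the Sn cell is also 0.4548 mol.
Sn²⁺ + 2e⁻ → Sn, so n(Sn) = 0.4548 / 2 = 0.2274 mol
m(Sn) = 0.2274 × 118.71 = 27.0 g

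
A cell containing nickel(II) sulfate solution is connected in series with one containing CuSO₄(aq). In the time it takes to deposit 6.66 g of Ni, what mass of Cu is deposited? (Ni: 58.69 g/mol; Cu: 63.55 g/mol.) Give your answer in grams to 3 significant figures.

7.21 g

n(Ni) = 6.66 / 58.69 = 0.1135 mol
Ni²⁺ + 2e⁻ → Ni, so n(e⁻) = 2 × 0.1135 = 0.2270 mol
Since the cells are in series, n(e⁻) in the Cu cell is also 0.2270 mol.
Cu²⁺ + 2e⁻ → Cu, so n(Cu) = 0.2270 / 2 = 0.1135 mol
m(Cu) = 0.1135 × 63.55 = 7.21 g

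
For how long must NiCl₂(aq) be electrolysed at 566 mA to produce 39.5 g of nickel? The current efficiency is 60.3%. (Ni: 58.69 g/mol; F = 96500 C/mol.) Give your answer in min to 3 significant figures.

6340 min

n(Ni) = 39.5 / 58.69 = 0.6730 mol
Ni²⁺ + 2e⁻ → Ni, so n(e⁻) = 2 × 0.6730 = 1.346 mol
Q = 1.346 × 96500 / 0.603 = 2.154×10^5 C
t = Q / I = 2.154×10^5 / 0.566 = 3.806×10^5 s = 6340 min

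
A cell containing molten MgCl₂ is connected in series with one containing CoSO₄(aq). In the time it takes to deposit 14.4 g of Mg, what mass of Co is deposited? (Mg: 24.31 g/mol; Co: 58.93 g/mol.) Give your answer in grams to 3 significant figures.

34.9 g

n(Mg) = 14.4 / 24.31 = 0.5923 mol
Mg²⁺ + 2e⁻ → Mg, so n(e⁻) = 2 × 0.5923 = 1.185 mol
In series, the same 1.185 mol of electrons flows through the second cell.
Co²⁺ + 2e⁻ → Co, so n(Co) = 1.185 / 2 = 0.5925 mol
m(Co) = 0.5925 × 58.93 = 34.9 g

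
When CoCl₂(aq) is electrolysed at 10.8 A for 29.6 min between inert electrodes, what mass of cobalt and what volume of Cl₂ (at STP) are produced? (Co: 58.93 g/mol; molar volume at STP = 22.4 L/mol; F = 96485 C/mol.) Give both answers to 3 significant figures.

Q = 10.8 × 1776 = 19180 C; n(e⁻) = 19180 / 96485 = 0.1988 mol
Cathode: Co²⁺ + 2e⁻ → Co → n(Co) = 0.1988/2 = 0.09940 mol → 5.86 g
Anode: 2Cl⁻ → Cl₂ + 2e⁻ → n(Cl₂) = 0.1988/2 = 0.09940 mol → 2.23 L

5.86 g Co; 2.23 L Cl₂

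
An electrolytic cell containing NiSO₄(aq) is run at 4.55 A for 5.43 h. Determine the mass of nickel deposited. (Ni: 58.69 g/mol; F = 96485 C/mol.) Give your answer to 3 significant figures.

27.1 g

Charge passed = 4.55 × 19548 = 88940 C
n(e⁻) = Q/F = 88940/96485 = 0.9218 mol
Ni²⁺ + 2e⁻ → Ni, so n(Ni) = 0.9218 / 2 = 0.4609 mol
m = 0.4609 × 58.69 = 27.1 g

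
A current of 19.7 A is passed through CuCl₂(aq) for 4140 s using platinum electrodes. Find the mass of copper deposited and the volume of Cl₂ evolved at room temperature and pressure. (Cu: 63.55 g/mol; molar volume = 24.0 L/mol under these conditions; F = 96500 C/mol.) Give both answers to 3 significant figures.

Q = 19.7 × 4140 = 81560 C; n(e⁻) = 81560 / 96500 = 0.8452 mol
Cathode: Cu²⁺ + 2e⁻ → Cu → n(Cu) = 0.8452/2 = 0.4226 mol → 26.9 g
Anode: 2Cl⁻ → Cl₂ + 2e⁻ → n(Cl₂) = 0.8452/2 = 0.4226 mol → 10.1 L

26.9 g Cu; 10.1 L Cl₂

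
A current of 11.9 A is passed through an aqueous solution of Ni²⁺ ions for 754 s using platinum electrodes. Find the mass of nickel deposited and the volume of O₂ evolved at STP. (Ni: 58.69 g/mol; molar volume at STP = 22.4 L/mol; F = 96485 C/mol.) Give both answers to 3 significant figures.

Q = 11.9 × 754 = 8973 C; n(e⁻) = 8973 / 96485 = 0.09300 mol
Cathode: Ni²⁺ + 2e⁻ → Ni → n(Ni) = 0.09300/2 = 0.04650 mol → 2.73 g
Anode: 2H₂O → O₂ + 4H⁺ + 4e⁻ → n(O₂) = 0.09300/4 = 0.02325 mol → 0.521 L

2.73 g Ni; 0.521 L O₂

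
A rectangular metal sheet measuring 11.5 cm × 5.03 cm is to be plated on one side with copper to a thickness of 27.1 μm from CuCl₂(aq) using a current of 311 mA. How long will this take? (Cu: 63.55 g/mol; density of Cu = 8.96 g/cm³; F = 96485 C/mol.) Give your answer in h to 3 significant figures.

3.81 h

Plated area = 11.5 × 5.03 = 57.85 cm²
Volume = 57.85 × 27.1×10⁻⁴ cm = 0.1568 cm³
m(Cu) = 0.1568 × 8.96 = 1.405 g
n(Cu) = 1.405 / 63.55 = 0.02211 mol; n(e⁻) = 2 × 0.02211 = 0.04422 mol
Q = 0.04422 × 96485 = 4267 C
t = 4267 / 0.311 = 13720 s = 3.81 h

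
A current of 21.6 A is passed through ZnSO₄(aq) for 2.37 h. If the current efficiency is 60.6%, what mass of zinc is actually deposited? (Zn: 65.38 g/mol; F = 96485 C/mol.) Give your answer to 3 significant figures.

37.8 g

Q = 21.6 × 8532 = 1.843×10^5 C
n(e⁻) = 1.843×10^5 / 96485 = 1.910 mol
Zn²⁺ + 2e⁻ → Zn, so theoretical m(Zn) = 0.9550 × 65.38 = 62.44 g
Actual mass = 60.6% × 62.44 = 37.8 g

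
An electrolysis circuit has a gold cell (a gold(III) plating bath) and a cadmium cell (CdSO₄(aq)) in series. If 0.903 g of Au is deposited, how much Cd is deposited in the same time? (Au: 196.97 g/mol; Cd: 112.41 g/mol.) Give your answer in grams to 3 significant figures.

n(Au) = 0.903 / 196.97 = 0.004584 mol
Au³⁺ + 3e⁻ → Au, so n(e⁻) = 3 × 0.004584 = 0.01375 mol
The cells are in series, so the same charge (and hence the same n(e⁻) = 0.01375 mol) passes through both.
Cd²⁺ + 2e⁻ → Cd, so n(Cd) = 0.01375 / 2 = 0.006875 mol
m(Cd) = 0.006875 × 112.41 = 0.773 g

0.773 g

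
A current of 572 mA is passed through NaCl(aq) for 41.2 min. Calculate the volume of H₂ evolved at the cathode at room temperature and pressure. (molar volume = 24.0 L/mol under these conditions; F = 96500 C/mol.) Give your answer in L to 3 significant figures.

0.176 L

Q = 0.572 A × 2472 s = 1414 C
Moles of electrons = 1414 / 96500 = 0.01465 mol
2H⁺ + 2e⁻ → H₂, so n(H₂) = 0.01465 / 2 = 0.007325 mol
V = 0.007325 × 24.0 = 0.1758 L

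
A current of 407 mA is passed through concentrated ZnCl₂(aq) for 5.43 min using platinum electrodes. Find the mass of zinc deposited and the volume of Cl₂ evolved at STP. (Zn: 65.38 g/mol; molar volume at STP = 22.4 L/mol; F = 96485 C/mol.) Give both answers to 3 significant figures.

Q = 0.407 × 325.8 = 132.6 C; n(e⁻) = 132.6 / 96485 = 0.001374 mol
Cathode: Zn²⁺ + 2e⁻ → Zn → n(Zn) = 0.001374/2 = 6.870×10^-4 mol → 0.0449 g
Anode: 2Cl⁻ → Cl₂ + 2e⁻ → n(Cl₂) = 0.001374/2 = 6.870×10^-4 mol → 0.0154 L

0.0449 g Zn; 0.0154 L Cl₂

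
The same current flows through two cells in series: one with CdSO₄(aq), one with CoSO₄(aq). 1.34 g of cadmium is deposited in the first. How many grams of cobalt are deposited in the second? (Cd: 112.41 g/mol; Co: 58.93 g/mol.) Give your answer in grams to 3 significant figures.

n(Cd) = 1.34 / 112.41 = 0.01192 mol
Cd²⁺ + 2e⁻ → Cd, so n(e⁻) = 2 × 0.01192 = 0.02384 mol
The cells are in series, so the same charge (and hence the same n(e⁻) = 0.02384 mol) passes through both.
Co²⁺ + 2e⁻ → Co, so n(Co) = 0.02384 / 2 = 0.01192 mol
m(Co) = 0.01192 × 58.93 = 0.702 g

0.702 g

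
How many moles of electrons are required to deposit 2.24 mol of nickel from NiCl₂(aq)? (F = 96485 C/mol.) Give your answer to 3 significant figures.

Ni²⁺ + 2e⁻ → Ni, so n(e⁻) = 2 × 2.24 = 4.480 mol

4.48 mol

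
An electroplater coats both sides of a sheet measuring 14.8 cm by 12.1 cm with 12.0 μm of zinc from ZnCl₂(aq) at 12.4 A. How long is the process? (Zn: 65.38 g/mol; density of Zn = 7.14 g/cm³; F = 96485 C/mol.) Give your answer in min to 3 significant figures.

Plated area = 2 × 14.8 × 12.1 = 358.2 cm²
Volume = 358.2 × 12.0×10⁻⁴ cm = 0.4298 cm³
m(Zn) = 0.4298 × 7.14 = 3.069 g
n(Zn) = 3.069 / 65.38 = 0.04694 mol; n(e⁻) = 2 × 0.04694 = 0.09388 mol
Q = 0.09388 × 96485 = 9058 C
t = 9058 / 12.4 = 730.5 s = 12.2 min

12.2 min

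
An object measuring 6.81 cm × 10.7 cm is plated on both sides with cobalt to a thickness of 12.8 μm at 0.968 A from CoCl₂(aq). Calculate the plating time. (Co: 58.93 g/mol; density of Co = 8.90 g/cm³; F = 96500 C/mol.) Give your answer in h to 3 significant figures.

1.56 h

Plated area = 2 × 6.81 × 10.7 = 145.7 cm²
Volume = 145.7 × 12.8×10⁻⁴ cm = 0.1865 cm³
m(Co) = 0.1865 × 8.90 = 1.660 g
n(Co) = 1.660 / 58.93 = 0.02817 mol; n(e⁻) = 2 × 0.02817 = 0.05634 mol
Q = 0.05634 × 96500 = 5437 C
t = 5437 / 0.968 = 5617 s = 1.56 h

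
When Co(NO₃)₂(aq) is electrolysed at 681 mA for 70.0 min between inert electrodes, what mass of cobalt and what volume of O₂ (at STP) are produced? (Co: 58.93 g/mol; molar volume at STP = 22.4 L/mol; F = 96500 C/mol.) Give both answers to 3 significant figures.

Q = 0.681 × 4200 = 2860 C; n(e⁻) = 2860 / 96500 = 0.02964 mol
Cathode: Co²⁺ + 2e⁻ → Co → n(Co) = 0.02964/2 = 0.01482 mol → 0.873 g
Anode: 2H₂O → O₂ + 4H⁺ + 4e⁻ → n(O₂) = 0.02964/4 = 0.007410 mol → 0.166 L

0.873 g Co; 0.166 L O₂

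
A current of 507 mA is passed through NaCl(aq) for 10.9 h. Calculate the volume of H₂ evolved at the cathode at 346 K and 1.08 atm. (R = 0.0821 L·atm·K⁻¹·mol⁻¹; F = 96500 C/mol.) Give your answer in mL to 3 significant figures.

Q = 0.507 A × 39240 s = 19890 C
n(e⁻) = 19890 / 96500 = 0.2061 mol
2H⁺ + 2e⁻ → H₂, so n(H₂) = 0.2061 / 2 = 0.1031 mol
V = nRT/P = 0.1031 × 0.0821 × 346 / 1.08 = 2.712 L
= 2710 mL

2710 mL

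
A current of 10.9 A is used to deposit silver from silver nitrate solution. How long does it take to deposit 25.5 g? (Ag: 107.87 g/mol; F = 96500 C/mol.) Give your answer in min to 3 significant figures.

34.9 min

n(Ag) = 25.5 / 107.87 = 0.2364 mol
Ag⁺ + e⁻ → Ag, so n(e⁻) = 0.2364 mol
Q = 0.2364 × 96500 = 22810 C
t = Q / I = 22810 / 10.9 = 2093 s = 34.9 min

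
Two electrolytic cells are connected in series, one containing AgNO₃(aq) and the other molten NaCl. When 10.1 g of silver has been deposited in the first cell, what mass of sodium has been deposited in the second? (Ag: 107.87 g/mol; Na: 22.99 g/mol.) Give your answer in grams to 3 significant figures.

2.15 g

n(Ag) = 10.1 / 107.87 = 0.09363 mol
Ag⁺ + e⁻ → Ag, so n(e⁻) = 0.09363 mol
Same current for the same time ⇒ same n(e⁻) = 0.09363 mol in both cells.
Na⁺ + e⁻ → Na, so n(Na) = 0.09363 mol
m(Na) = 0.09363 × 22.99 = 2.15 g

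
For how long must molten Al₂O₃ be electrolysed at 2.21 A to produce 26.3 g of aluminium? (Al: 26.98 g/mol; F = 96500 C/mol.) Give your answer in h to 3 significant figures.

35.5 h

n(Al) = 26.3 / 26.98 = 0.9748 mol
Al³⁺ + 3e⁻ → Al, so n(e⁻) = 3 × 0.9748 = 2.924 mol
Q = 2.924 × 96500 = 2.822×10^5 C
t = Q / I = 2.822×10^5 / 2.21 = 1.277×10^5 s = 35.5 h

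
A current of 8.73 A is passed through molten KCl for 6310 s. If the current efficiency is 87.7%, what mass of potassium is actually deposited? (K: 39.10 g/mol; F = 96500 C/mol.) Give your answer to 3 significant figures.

Q = 8.73 × 6310 = 55090 C
n(e⁻) = 55090 / 96500 = 0.5709 mol
K⁺ + e⁻ → K, so theoretical m(K) = 0.5709 × 39.10 = 22.32 g
Actual mass = 87.7% × 22.32 = 19.6 g

19.6 g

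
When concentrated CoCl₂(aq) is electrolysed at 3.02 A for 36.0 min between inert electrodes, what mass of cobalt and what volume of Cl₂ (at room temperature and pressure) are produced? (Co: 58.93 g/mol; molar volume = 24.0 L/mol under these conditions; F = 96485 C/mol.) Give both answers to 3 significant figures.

1.99 g Co; 0.811 L Cl₂

Q = 3.02 × 2160 = 6523 C; n(e⁻) = 6523 / 96485 = 0.06761 mol
Cathode: Co²⁺ + 2e⁻ → Co → n(Co) = 0.06761/2 = 0.03381 mol → 1.99 g
Anode: 2Cl⁻ → Cl₂ + 2e⁻ → n(Cl₂) = 0.06761/2 = 0.03381 mol → 0.811 L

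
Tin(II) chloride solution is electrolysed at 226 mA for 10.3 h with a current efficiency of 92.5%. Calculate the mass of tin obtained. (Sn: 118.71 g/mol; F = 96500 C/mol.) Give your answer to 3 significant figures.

4.77 g

Q = 0.226 × 37080 = 8380 C
n(e⁻) = 8380 / 96500 = 0.08684 mol
Sn²⁺ + 2e⁻ → Sn, so theoretical m(Sn) = 0.04342 × 118.71 = 5.154 g
Actual mass = 92.5% × 5.154 = 4.77 g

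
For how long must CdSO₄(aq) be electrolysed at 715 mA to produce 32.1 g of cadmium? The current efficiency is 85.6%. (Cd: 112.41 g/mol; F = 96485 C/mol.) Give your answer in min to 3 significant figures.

1500 min

n(Cd) = 32.1 / 112.41 = 0.2856 mol
Cd²⁺ + 2e⁻ → Cd, so n(e⁻) = 2 × 0.2856 = 0.5712 mol
Q = 0.5712 × 96485 / 0.856 = 64380 C
t = Q / I = 64380 / 0.715 = 90040 s = 1500 min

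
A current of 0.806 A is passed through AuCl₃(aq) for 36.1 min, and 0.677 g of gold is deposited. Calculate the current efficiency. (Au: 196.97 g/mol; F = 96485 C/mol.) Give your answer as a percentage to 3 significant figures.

Q = 0.806 × 2166 = 1746 C
n(e⁻) = 1746 / 96485 = 0.01810 mol
Au³⁺ + 3e⁻ → Au, so theoretical n(Au) = 0.006033 mol → 1.188 g
Efficiency = 0.677 / 1.188 = 0.5699 = 57.0%

57.0%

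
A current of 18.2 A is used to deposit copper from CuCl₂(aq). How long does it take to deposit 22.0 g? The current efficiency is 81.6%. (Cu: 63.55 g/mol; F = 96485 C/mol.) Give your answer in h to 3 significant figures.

1.25 h

n(Cu) = 22.0 / 63.55 = 0.3462 mol
Cu²⁺ + 2e⁻ → Cu, so n(e⁻) = 2 × 0.3462 = 0.6924 mol
Q = 0.6924 × 96485 / 0.816 = 81870 C
t = Q / I = 81870 / 18.2 = 4498 s = 1.25 h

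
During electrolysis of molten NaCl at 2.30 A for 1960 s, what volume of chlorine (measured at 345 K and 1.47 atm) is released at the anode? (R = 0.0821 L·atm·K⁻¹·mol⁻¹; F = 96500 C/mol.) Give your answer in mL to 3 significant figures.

450 mL

Charge passed = 2.30 × 1960 = 4508 C
n(e⁻) = 4508 / 96500 = 0.04672 mol
2Cl⁻ → Cl₂ + 2e⁻, so n(Cl₂) = 0.04672 / 2 = 0.02336 mol
V = nRT/P = 0.02336 × 0.0821 × 345 / 1.47 = 0.4501 L
= 450 mL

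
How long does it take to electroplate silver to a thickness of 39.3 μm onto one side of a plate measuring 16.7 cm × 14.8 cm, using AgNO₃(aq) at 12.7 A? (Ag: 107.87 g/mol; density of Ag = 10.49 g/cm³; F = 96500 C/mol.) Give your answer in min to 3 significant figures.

Plated area = 16.7 × 14.8 = 247.2 cm²
Volume = 247.2 × 39.3×10⁻⁴ cm = 0.9715 cm³
m(Ag) = 0.9715 × 10.49 = 10.19 g
n(Ag) = 10.19 / 107.87 = 0.09447 mol; n(e⁻) = 0.09447 mol
Q = 0.09447 × 96500 = 9116 C
t = 9116 / 12.7 = 717.8 s = 12.0 min

12.0 min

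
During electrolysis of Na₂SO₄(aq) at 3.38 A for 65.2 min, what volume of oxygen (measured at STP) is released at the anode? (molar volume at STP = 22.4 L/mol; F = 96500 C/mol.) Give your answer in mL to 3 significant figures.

767 mL

Q = 3.38 A × 3912 s = 13220 C
n(e⁻) = 13220 / 96500 = 0.1370 mol
2H₂O → O₂ + 4H⁺ + 4e⁻, so n(O₂) = 0.1370 / 4 = 0.03425 mol
V = 0.03425 × 22.4 = 0.7672 L
= 767 mL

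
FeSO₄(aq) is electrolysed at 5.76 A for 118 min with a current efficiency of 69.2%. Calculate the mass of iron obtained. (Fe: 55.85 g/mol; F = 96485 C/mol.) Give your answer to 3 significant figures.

Q = 5.76 × 7080 = 40780 C
n(e⁻) = 40780 / 96485 = 0.4227 mol
Fe²⁺ + 2e⁻ → Fe, so theoretical m(Fe) = 0.2114 × 55.85 = 11.81 g
Actual mass = 69.2% × 11.81 = 8.17 g

8.17 g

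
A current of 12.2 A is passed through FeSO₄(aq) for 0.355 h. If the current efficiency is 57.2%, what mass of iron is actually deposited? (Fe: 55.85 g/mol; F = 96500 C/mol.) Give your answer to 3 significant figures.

Q = 12.2 × 1278 = 15590 C
n(e⁻) = 15590 / 96500 = 0.1616 mol
Fe²⁺ + 2e⁻ → Fe, so theoretical m(Fe) = 0.08080 × 55.85 = 4.513 g
Actual mass = 57.2% × 4.513 = 2.58 g

2.58 g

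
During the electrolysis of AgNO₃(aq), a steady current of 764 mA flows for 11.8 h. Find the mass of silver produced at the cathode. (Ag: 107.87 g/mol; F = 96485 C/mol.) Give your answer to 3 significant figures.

Q = 0.764 A × 42480 s = 32450 C
n(e⁻) = Q/F = 32450/96485 = 0.3363 mol
Ag⁺ + e⁻ → Ag, so n(Ag) = 0.3363 mol
m = 0.3363 × 107.87 = 36.3 g

36.3 g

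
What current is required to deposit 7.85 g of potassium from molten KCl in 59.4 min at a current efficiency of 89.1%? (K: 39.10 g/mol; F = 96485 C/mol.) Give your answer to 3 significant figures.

6.10 A

n(K) = 7.85 / 39.10 = 0.2008 mol
K⁺ + e⁻ → K, so n(e⁻) = 0.2008 mol
Q = 0.2008 × 96485 / 0.891 = 21740 C
I = Q / t = 21740 / 3564 s = 6.10 A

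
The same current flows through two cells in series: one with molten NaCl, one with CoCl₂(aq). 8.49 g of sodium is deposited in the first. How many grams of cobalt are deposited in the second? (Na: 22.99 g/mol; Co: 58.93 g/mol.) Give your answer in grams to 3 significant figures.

n(Na) = 8.49 / 22.99 = 0.3693 mol
Na⁺ + e⁻ → Na, so n(e⁻) = 0.3693 mol
Since the cells are in series, n(e⁻) in the Co cell is also 0.3693 mol.
Co²⁺ + 2e⁻ → Co, so n(Co) = 0.3693 / 2 = 0.1847 mol
m(Co) = 0.1847 × 58.93 = 10.9 g

10.9 g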